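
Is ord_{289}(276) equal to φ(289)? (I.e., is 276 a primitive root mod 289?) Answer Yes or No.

φ(289) = φ(17^2) = 17·(17−1) = 272 = 2^4 · 17.
Test 276^(272/q) mod 289 for each prime factor q of 272:
276^136 ≡ 1 (mod 289)  [q = 2: ≡ 1 ✗]
276^16 ≡ 86 (mod 289)  [q = 17: ≢ 1 ✓]
276^136 ≡ 1 shows ord(276) | 136, strictly less than φ(289); not a primitive root.

No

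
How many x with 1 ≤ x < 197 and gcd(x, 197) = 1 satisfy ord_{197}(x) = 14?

6

φ(197) = 197 − 1 = 196 = 2^2 · 7^2.
In a cyclic group of order 196, there are φ(d) elements of order d for each divisor d of 196, and zero for non-divisors.
14 = 2 · 7 divides 196, and φ(14) = 6.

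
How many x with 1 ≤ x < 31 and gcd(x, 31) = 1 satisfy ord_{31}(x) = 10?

4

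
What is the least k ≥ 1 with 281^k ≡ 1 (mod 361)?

342

The order of 281 must divide φ(361) = φ(19^2) = 19·(19−1) = 342 = 2 · 3^2 · 19.
Divisors of 342: 1, 2, 3, 6, 9, 18, 19, 38, 57, 114, 171, 342.
Check 281^d mod 361 for each divisor in increasing order:
281^1 ≡ 281 (mod 361)
281^2 ≡ 263 (mod 361)
281^3 ≡ 259 (mod 361)
281^6 ≡ 296 (mod 361)
281^9 ≡ 132 (mod 361)
281^18 ≡ 96 (mod 361)
281^19 ≡ 262 (mod 361)
281^38 ≡ 54 (mod 361)
281^57 ≡ 69 (mod 361)
281^114 ≡ 68 (mod 361)
281^171 ≡ 360 (mod 361)
281^342 ≡ 1 (mod 361) ✓
The smallest such exponent is 342, so the order of 281 is 342.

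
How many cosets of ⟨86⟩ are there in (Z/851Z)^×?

4

The order of 86 must divide φ(851) = φ(23·37) = (23−1)·(37−1) = 22·36 = 792 = 2^3 · 3^2 · 11.
Divisors of 792: 1, 2, 3, 4, 6, 8, 9, 11, 12, 18, 22, 24, 33, 36, 44, 66, 72, 88, 99, 132, 198, 264, 396, 792.
Test each divisor d:
86^1 ≡ 86 (mod 851)
86^2 ≡ 588 (mod 851)
86^3 ≡ 359 (mod 851)
86^4 ≡ 238 (mod 851)
86^6 ≡ 380 (mod 851)
86^8 ≡ 478 (mod 851)
86^9 ≡ 260 (mod 851)
86^11 ≡ 551 (mod 851)
86^12 ≡ 581 (mod 851)
86^18 ≡ 371 (mod 851)
86^22 ≡ 645 (mod 851)
86^24 ≡ 565 (mod 851)
86^33 ≡ 528 (mod 851)
86^36 ≡ 630 (mod 851)
86^44 ≡ 737 (mod 851)
86^66 ≡ 507 (mod 851)
86^72 ≡ 334 (mod 851)
86^88 ≡ 231 (mod 851)
86^99 ≡ 482 (mod 851)
86^132 ≡ 47 (mod 851)
86^198 ≡ 1 (mod 851) ✓
The order of 86 is 198, so the subgroup it generates has 198 elements.
[(Z/851Z)^× : ⟨86⟩] = 792/198 = 4.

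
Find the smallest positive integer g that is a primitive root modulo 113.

φ(113) = 113 − 1 = 112 = 2^4 · 7.
g is a primitive root iff g^(112/q) ≢ 1 (mod 113) for each prime q ∈ {2, 7}.
g = 2: 2^56 ≡ 1 — hits 1, so not a primitive root.
g = 3: 3^56 ≡ 112; 3^16 ≡ 49 — none is 1, so 3 is a primitive root.
The smallest primitive root modulo 113 is 3.

3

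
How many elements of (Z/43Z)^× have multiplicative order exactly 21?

φ(43) = 43 − 1 = 42 = 2 · 3 · 7.
Since (Z/43Z)^× is cyclic of order 42, the number of elements of order d is φ(d) when d | 42 and 0 otherwise.
21 = 3 · 7 divides 42, and φ(21) = 12.

12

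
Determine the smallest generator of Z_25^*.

2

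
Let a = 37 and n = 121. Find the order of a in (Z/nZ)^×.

ord(37) | φ(121) = φ(11^2) = 11·(11−1) = 110 = 2 · 5 · 11.
Divisors of 110: 1, 2, 5, 10, 11, 22, 55, 110.
Check 37^d mod 121 for each divisor in increasing order:
37^1 ≡ 37 (mod 121)
37^2 ≡ 38 (mod 121)
37^5 ≡ 67 (mod 121)
37^10 ≡ 12 (mod 121)
37^11 ≡ 81 (mod 121)
37^22 ≡ 27 (mod 121)
37^55 ≡ 1 (mod 121) ✓
Hence ord(37) = 55.

55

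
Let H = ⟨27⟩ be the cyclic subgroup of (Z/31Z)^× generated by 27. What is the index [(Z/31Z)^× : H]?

3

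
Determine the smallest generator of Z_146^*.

5

φ(146) = φ(2)·φ(73) = 1·72 = 72 = 2^3 · 3^2.
Test candidates g = 2, 3, … against the prime factors q ∈ {2, 3} of φ(146): g is a generator iff g^(72/q) ≢ 1 for every such q.
g = 2: gcd(2, 146) = 2 > 1, not a unit — skip.
g = 3: 3^36 ≡ 1 — hits 1, so not a primitive root.
g = 4: gcd(4, 146) = 2 > 1, not a unit — skip.
g = 5: 5^36 ≡ 145; 5^24 ≡ 81 — none is 1, so 5 is a primitive root.
Hence the least primitive root of 146 is 5.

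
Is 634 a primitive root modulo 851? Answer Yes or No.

No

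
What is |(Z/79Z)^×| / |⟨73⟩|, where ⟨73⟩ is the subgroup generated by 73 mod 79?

2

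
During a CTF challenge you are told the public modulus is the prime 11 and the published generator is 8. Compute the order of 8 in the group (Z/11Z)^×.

10

Since 8 ∈ (Z/11Z)^×, its order divides φ(11) = 11 − 1 = 10 = 2 · 5.
Divisors of 10: 1, 2, 5, 10.
Compute 8^d (mod 11) for the divisors d until we hit 1:
8^1 ≡ 8 (mod 11)
8^2 ≡ 9 (mod 11)
8^5 ≡ 10 (mod 11)
8^10 ≡ 1 (mod 11) ✓
So ord_11(8) = 10.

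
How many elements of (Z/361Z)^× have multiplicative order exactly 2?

1

φ(361) = φ(19^2) = 19·(19−1) = 342 = 2 · 3^2 · 19.
In a cyclic group of order 342, there are φ(d) elements of order d for each divisor d of 342, and zero for non-divisors.
2 | 342, and φ(2) = 2 − 1 = 1.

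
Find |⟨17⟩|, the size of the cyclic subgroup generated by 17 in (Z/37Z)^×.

The order of 17 must divide φ(37) = 37 − 1 = 36 = 2^2 · 3^2.
Divisors of 36: 1, 2, 3, 4, 6, 9, 12, 18, 36.
Test each divisor d:
17^1 ≡ 17 (mod 37)
17^2 ≡ 30 (mod 37)
17^3 ≡ 29 (mod 37)
17^4 ≡ 12 (mod 37)
17^6 ≡ 27 (mod 37)
17^9 ≡ 6 (mod 37)
17^12 ≡ 26 (mod 37)
17^18 ≡ 36 (mod 37)
17^36 ≡ 1 (mod 37) ✓
Hence ord(17) = 36.

36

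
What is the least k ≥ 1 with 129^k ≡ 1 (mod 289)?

272

ord(129) | φ(289) = φ(17^2) = 17·(17−1) = 272 = 2^4 · 17.
Divisors of 272: 1, 2, 4, 8, 16, 17, 34, 68, 136, 272.
Evaluate successive powers at the divisors of 272:
129^1 ≡ 129 (mod 289)
129^2 ≡ 168 (mod 289)
129^4 ≡ 191 (mod 289)
129^8 ≡ 67 (mod 289)
129^16 ≡ 154 (mod 289)
129^17 ≡ 214 (mod 289)
129^34 ≡ 134 (mod 289)
129^68 ≡ 38 (mod 289)
129^136 ≡ 288 (mod 289)
129^272 ≡ 1 (mod 289) ✓
Hence ord(129) = 272.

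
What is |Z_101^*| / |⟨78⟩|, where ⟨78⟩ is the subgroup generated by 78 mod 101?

The order of 78 must divide φ(101) = 101 − 1 = 100 = 2^2 · 5^2.
Divisors of 100: 1, 2, 4, 5, 10, 20, 25, 50, 100.
Check 78^d mod 101 for each divisor in increasing order:
78^1 ≡ 78 (mod 101)
78^2 ≡ 24 (mod 101)
78^4 ≡ 71 (mod 101)
78^5 ≡ 84 (mod 101)
78^10 ≡ 87 (mod 101)
78^20 ≡ 95 (mod 101)
78^25 ≡ 1 (mod 101) ✓
So ord_101(78) = 25, hence |⟨78⟩| = 25.
[(Z/101Z)^× : ⟨78⟩] = 100/25 = 4.

4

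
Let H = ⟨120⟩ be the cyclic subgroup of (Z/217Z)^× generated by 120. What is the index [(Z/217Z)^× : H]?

18

By Lagrange's theorem, ord_217(120) divides φ(217) = φ(7·31) = (7−1)·(31−1) = 6·30 = 180 = 2^2 · 3^2 · 5.
Divisors of 180: 1, 2, 3, 4, 5, 6, 9, 10, 12, 15, 18, 20, 30, 36, 45, 60, 90, 180.
Evaluate successive powers at the divisors of 180:
120^1 ≡ 120 (mod 217)
120^2 ≡ 78 (mod 217)
120^3 ≡ 29 (mod 217)
120^4 ≡ 8 (mod 217)
120^5 ≡ 92 (mod 217)
120^6 ≡ 190 (mod 217)
120^9 ≡ 85 (mod 217)
120^10 ≡ 1 (mod 217) ✓
The order of 120 is 10, so the subgroup it generates has 10 elements.
Index = |(Z/217Z)^×| / |⟨120⟩| = 180 / 10 = 18.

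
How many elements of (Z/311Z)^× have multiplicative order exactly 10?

4

φ(311) = 311 − 1 = 310 = 2 · 5 · 31.
In a cyclic group of order 310, there are φ(d) elements of order d for each divisor d of 310, and zero for non-divisors.
10 = 2 · 5 divides 310, and φ(10) = 4.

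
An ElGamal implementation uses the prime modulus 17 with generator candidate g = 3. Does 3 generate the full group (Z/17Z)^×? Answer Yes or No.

Yes

φ(17) = 17 − 1 = 16 = 2^4.
Test 3^(16/q) mod 17 for each prime factor q of 16:
3^8 ≡ 16 (mod 17)  [q = 2: ≢ 1 ✓]
None equal 1, so ord_17(3) = 16: 3 is a primitive root.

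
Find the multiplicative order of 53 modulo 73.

ord(53) | φ(73) = 73 − 1 = 72 = 2^3 · 3^2.
Divisors of 72: 1, 2, 3, 4, 6, 8, 9, 12, 18, 24, 36, 72.
Test each divisor d:
53^1 ≡ 53 (mod 73)
53^2 ≡ 35 (mod 73)
53^3 ≡ 30 (mod 73)
53^4 ≡ 57 (mod 73)
53^6 ≡ 24 (mod 73)
53^8 ≡ 37 (mod 73)
53^9 ≡ 63 (mod 73)
53^12 ≡ 65 (mod 73)
53^18 ≡ 27 (mod 73)
53^24 ≡ 64 (mod 73)
53^36 ≡ 72 (mod 73)
53^72 ≡ 1 (mod 73) ✓
Hence ord(53) = 72.

72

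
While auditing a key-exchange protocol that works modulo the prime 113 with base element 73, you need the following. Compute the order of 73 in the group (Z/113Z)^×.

16

Since 73 ∈ (Z/113Z)^×, its order divides φ(113) = 113 − 1 = 112 = 2^4 · 7.
Divisors of 112: 1, 2, 4, 7, 8, 14, 16, 28, 56, 112.
Compute 73^d (mod 113) for the divisors d until we hit 1:
73^1 ≡ 73 (mod 113)
73^2 ≡ 18 (mod 113)
73^4 ≡ 98 (mod 113)
73^7 ≡ 65 (mod 113)
73^8 ≡ 112 (mod 113)
73^14 ≡ 44 (mod 113)
73^16 ≡ 1 (mod 113) ✓
Therefore the multiplicative order of 73 modulo 113 is 16.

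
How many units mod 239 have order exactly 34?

φ(239) = 239 − 1 = 238 = 2 · 7 · 17.
(Z/239Z)^× is cyclic (|G| = 238); a cyclic group of order m has exactly φ(d) elements of each order d | m, and none otherwise.
34 = 2 · 17 divides 238, and φ(34) = 16.

16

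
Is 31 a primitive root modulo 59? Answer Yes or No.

Yes

φ(59) = 59 − 1 = 58 = 2 · 29.
Test 31^(58/q) mod 59 for each prime factor q of 58:
31^29 ≡ 58 (mod 59)  [q = 2: ≢ 1 ✓]
31^2 ≡ 17 (mod 59)  [q = 29: ≢ 1 ✓]
All checks pass, so 31 has order 58 and is a primitive root modulo 59.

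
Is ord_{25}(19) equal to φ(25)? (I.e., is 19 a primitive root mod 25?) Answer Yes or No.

No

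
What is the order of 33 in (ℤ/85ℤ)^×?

By Lagrange's theorem, ord_85(33) divides φ(85) = φ(5·17) = (5−1)·(17−1) = 4·16 = 64 = 2^6.
Divisors of 64: 1, 2, 4, 8, 16, 32, 64.
Compute 33^d (mod 85) for the divisors d until we hit 1:
33^1 ≡ 33
33^2 ≡ 69
33^4 ≡ 1
The smallest such exponent is 4, so the order of 33 is 4.

4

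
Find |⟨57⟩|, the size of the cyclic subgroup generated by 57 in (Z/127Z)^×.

126

Since 57 ∈ (Z/127Z)^×, its order divides φ(127) = 127 − 1 = 126 = 2 · 3^2 · 7.
Divisors of 126: 1, 2, 3, 6, 7, 9, 14, 18, 21, 42, 63, 126.
Compute 57^d (mod 127) for the divisors d until we hit 1:
57^1 ≡ 57 (mod 127)
57^2 ≡ 74 (mod 127)
57^3 ≡ 27 (mod 127)
57^6 ≡ 94 (mod 127)
57^7 ≡ 24 (mod 127)
57^9 ≡ 125 (mod 127)
57^14 ≡ 68 (mod 127)
57^18 ≡ 4 (mod 127)
57^21 ≡ 108 (mod 127)
57^42 ≡ 107 (mod 127)
57^63 ≡ 126 (mod 127)
57^126 ≡ 1 (mod 127) ✓
So ord_127(57) = 126.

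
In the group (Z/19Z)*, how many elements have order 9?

6

φ(19) = 19 − 1 = 18 = 2 · 3^2.
Since (Z/19Z)^× is cyclic of order 18, the number of elements of order d is φ(d) when d | 18 and 0 otherwise.
9 = 3^2 divides 18, and φ(9) = 6.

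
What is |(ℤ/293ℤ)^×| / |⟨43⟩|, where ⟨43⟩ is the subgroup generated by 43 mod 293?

2

Since 43 ∈ (Z/293Z)^×, its order divides φ(293) = 293 − 1 = 292 = 2^2 · 73.
Divisors of 292: 1, 2, 4, 73, 146, 292.
Test each divisor d:
43^1 ≡ 43 (mod 293)
43^2 ≡ 91 (mod 293)
43^4 ≡ 77 (mod 293)
43^73 ≡ 292 (mod 293)
43^146 ≡ 1 (mod 293) ✓
The order of 43 is 146, so the subgroup it generates has 146 elements.
The index is φ(293) / ord(43) = 292 / 146 = 2.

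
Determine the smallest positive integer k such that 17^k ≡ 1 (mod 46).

22

The order of 17 must divide φ(46) = φ(2)·φ(23) = 1·22 = 22 = 2 · 11.
Divisors of 22: 1, 2, 11, 22.
Evaluate successive powers at the divisors of 22:
17^1 ≡ 17
17^2 ≡ 13
17^11 ≡ 45
17^22 ≡ 1
So ord_46(17) = 22.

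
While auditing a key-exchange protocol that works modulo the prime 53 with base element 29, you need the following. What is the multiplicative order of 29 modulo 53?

26

By Lagrange's theorem, ord_53(29) divides φ(53) = 53 − 1 = 52 = 2^2 · 13.
Divisors of 52: 1, 2, 4, 13, 26, 52.
Evaluate successive powers at the divisors of 52:
29^1 ≡ 29
29^2 ≡ 46
29^4 ≡ 49
29^13 ≡ 52
29^26 ≡ 1
So ord_53(29) = 26.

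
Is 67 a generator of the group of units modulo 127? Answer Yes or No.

Yes

φ(127) = 127 − 1 = 126 = 2 · 3^2 · 7.
Test 67^(126/q) mod 127 for each prime factor q of 126:
67^63 ≡ 126 (mod 127)  [q = 2: ≢ 1 ✓]
67^42 ≡ 107 (mod 127)  [q = 3: ≢ 1 ✓]
67^18 ≡ 4 (mod 127)  [q = 7: ≢ 1 ✓]
Every test exponent gives a nontrivial residue, hence 67 generates the full group.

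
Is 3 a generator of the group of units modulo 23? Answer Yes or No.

No

φ(23) = 23 − 1 = 22 = 2 · 11.
Test 3^(22/q) mod 23 for each prime factor q of 22:
3^11 ≡ 1 (mod 23)  [q = 2: ≡ 1 ✗]
3^2 ≡ 9 (mod 23)  [q = 11: ≢ 1 ✓]
Since 3^11 ≡ 1, the order of 3 divides 11 < 22, so 3 is not a primitive root.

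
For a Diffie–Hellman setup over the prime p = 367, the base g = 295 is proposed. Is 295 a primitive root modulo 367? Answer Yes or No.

No

φ(367) = 367 − 1 = 366 = 2 · 3 · 61.
Test 295^(366/q) mod 367 for each prime factor q of 366:
295^183 ≡ 366 (mod 367)  [q = 2: ≢ 1 ✓]
295^122 ≡ 1 (mod 367)  [q = 3: ≡ 1 ✗]
295^6 ≡ 81 (mod 367)  [q = 61: ≢ 1 ✓]
295^122 ≡ 1 shows ord(295) | 122, strictly less than φ(367); not a primitive root.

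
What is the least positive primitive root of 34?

φ(34) = φ(2)·φ(17) = 1·16 = 16 = 2^4.
g is a primitive root iff g^(16/q) ≢ 1 (mod 34) for each prime q ∈ {2}.
g = 2: gcd(2, 34) = 2 > 1, not a unit — skip.
g = 3: 3^8 ≡ 33 — none is 1, so 3 is a primitive root.
The smallest primitive root modulo 34 is 3.

3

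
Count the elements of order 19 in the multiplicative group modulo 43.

φ(43) = 43 − 1 = 42 = 2 · 3 · 7.
Since (Z/43Z)^× is cyclic of order 42, the number of elements of order d is φ(d) when d | 42 and 0 otherwise.
19 does not divide 42, so no element of (Z/43Z)^× has order 19.

0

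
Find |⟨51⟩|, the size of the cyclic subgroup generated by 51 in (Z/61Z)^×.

Since 51 ∈ (Z/61Z)^×, its order divides φ(61) = 61 − 1 = 60 = 2^2 · 3 · 5.
Divisors of 60: 1, 2, 3, 4, 5, 6, 10, 12, 15, 20, 30, 60.
Evaluate successive powers at the divisors of 60:
51^1 ≡ 51 (mod 61)
51^2 ≡ 39 (mod 61)
51^3 ≡ 37 (mod 61)
51^4 ≡ 57 (mod 61)
51^5 ≡ 40 (mod 61)
51^6 ≡ 27 (mod 61)
51^10 ≡ 14 (mod 61)
51^12 ≡ 58 (mod 61)
51^15 ≡ 11 (mod 61)
51^20 ≡ 13 (mod 61)
51^30 ≡ 60 (mod 61)
51^60 ≡ 1 (mod 61) ✓
Hence ord(51) = 60.

60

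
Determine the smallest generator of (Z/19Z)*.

2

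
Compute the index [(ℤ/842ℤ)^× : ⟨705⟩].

By Lagrange's theorem, ord_842(705) divides φ(842) = φ(2)·φ(421) = 1·420 = 420 = 2^2 · 3 · 5 · 7.
Divisors of 420: 1, 2, 3, 4, 5, 6, 7, 10, 12, 14, 15, 20, 21, 28, 30, 35, 42, 60, 70, 84, 105, 140, 210, 420.
Test each divisor d:
705^1 ≡ 705
705^2 ≡ 245
705^3 ≡ 115
705^4 ≡ 243
705^5 ≡ 389
705^6 ≡ 595
705^7 ≡ 159
705^10 ≡ 603
705^12 ≡ 385
705^14 ≡ 21
705^15 ≡ 491
705^20 ≡ 707
705^21 ≡ 813
705^28 ≡ 441
705^30 ≡ 269
705^35 ≡ 233
705^42 ≡ 841
705^60 ≡ 791
705^70 ≡ 401
705^84 ≡ 1
Thus |⟨705⟩| = ord(705) = 84.
Index = |(Z/842Z)^×| / |⟨705⟩| = 420 / 84 = 5.

5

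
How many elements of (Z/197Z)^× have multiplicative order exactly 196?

φ(197) = 197 − 1 = 196 = 2^2 · 7^2.
(Z/197Z)^× is cyclic (|G| = 196); a cyclic group of order m has exactly φ(d) elements of each order d | m, and none otherwise.
196 = 2^2 · 7^2 divides 196, and φ(196) = 84.

84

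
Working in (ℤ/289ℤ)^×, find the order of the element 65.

16

Since 65 ∈ (Z/289Z)^×, its order divides φ(289) = φ(17^2) = 17·(17−1) = 272 = 2^4 · 17.
Divisors of 272: 1, 2, 4, 8, 16, 17, 34, 68, 136, 272.
Compute 65^d (mod 289) for the divisors d until we hit 1:
65^1 ≡ 65 (mod 289)
65^2 ≡ 179 (mod 289)
65^4 ≡ 251 (mod 289)
65^8 ≡ 288 (mod 289)
65^16 ≡ 1 (mod 289) ✓
The smallest such exponent is 16, so the order of 65 is 16.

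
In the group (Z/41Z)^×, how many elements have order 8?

4

φ(41) = 41 − 1 = 40 = 2^3 · 5.
(Z/41Z)^× is cyclic (|G| = 40); a cyclic group of order m has exactly φ(d) elements of each order d | m, and none otherwise.
8 = 2^3 divides 40, and φ(8) = 4.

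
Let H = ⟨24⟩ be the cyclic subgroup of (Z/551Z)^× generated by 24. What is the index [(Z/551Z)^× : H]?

ord(24) | φ(551) = φ(19·29) = (19−1)·(29−1) = 18·28 = 504 = 2^3 · 3^2 · 7.
Divisors of 504: 1, 2, 3, 4, 6, 7, 8, 9, 12, 14, 18, 21, 24, 28, 36, 42, 56, 63, 72, 84, 126, 168, 252, 504.
Check 24^d mod 551 for each divisor in increasing order:
24^1 ≡ 24 (mod 551)
24^2 ≡ 25 (mod 551)
24^3 ≡ 49 (mod 551)
24^4 ≡ 74 (mod 551)
24^6 ≡ 197 (mod 551)
24^7 ≡ 320 (mod 551)
24^8 ≡ 517 (mod 551)
24^9 ≡ 286 (mod 551)
24^12 ≡ 239 (mod 551)
24^14 ≡ 465 (mod 551)
24^18 ≡ 248 (mod 551)
24^21 ≡ 30 (mod 551)
24^24 ≡ 368 (mod 551)
24^28 ≡ 233 (mod 551)
24^36 ≡ 343 (mod 551)
24^42 ≡ 349 (mod 551)
24^56 ≡ 291 (mod 551)
24^63 ≡ 1 (mod 551) ✓
So ord_551(24) = 63, hence |⟨24⟩| = 63.
Index = |(Z/551Z)^×| / |⟨24⟩| = 504 / 63 = 8.

8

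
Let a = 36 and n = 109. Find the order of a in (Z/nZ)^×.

54

Since 36 ∈ (Z/109Z)^×, its order divides φ(109) = 109 − 1 = 108 = 2^2 · 3^3.
Divisors of 108: 1, 2, 3, 4, 6, 9, 12, 18, 27, 36, 54, 108.
Evaluate successive powers at the divisors of 108:
36^1 ≡ 36 (mod 109)
36^2 ≡ 97 (mod 109)
36^3 ≡ 4 (mod 109)
36^4 ≡ 35 (mod 109)
36^6 ≡ 16 (mod 109)
36^9 ≡ 64 (mod 109)
36^12 ≡ 38 (mod 109)
36^18 ≡ 63 (mod 109)
36^27 ≡ 108 (mod 109)
36^36 ≡ 45 (mod 109)
36^54 ≡ 1 (mod 109) ✓
Hence ord(36) = 54.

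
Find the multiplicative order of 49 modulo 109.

27

The order of 49 must divide φ(109) = 109 − 1 = 108 = 2^2 · 3^3.
Divisors of 108: 1, 2, 3, 4, 6, 9, 12, 18, 27, 36, 54, 108.
Compute 49^d (mod 109) for the divisors d until we hit 1:
49^1 ≡ 49
49^2 ≡ 3
49^3 ≡ 38
49^4 ≡ 9
49^6 ≡ 27
49^9 ≡ 45
49^12 ≡ 75
49^18 ≡ 63
49^27 ≡ 1
So ord_109(49) = 27.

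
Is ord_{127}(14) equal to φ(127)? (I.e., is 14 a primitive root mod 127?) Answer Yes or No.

φ(127) = 127 − 1 = 126 = 2 · 3^2 · 7.
Test 14^(126/q) mod 127 for each prime factor q of 126:
14^63 ≡ 126 (mod 127)  [q = 2: ≢ 1 ✓]
14^42 ≡ 107 (mod 127)  [q = 3: ≢ 1 ✓]
14^18 ≡ 8 (mod 127)  [q = 7: ≢ 1 ✓]
Every test exponent gives a nontrivial residue, hence 14 generates the full group.

Yes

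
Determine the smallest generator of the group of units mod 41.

φ(41) = 41 − 1 = 40 = 2^3 · 5.
Test candidates g = 2, 3, … against the prime factors q ∈ {2, 5} of φ(41): g is a generator iff g^(40/q) ≢ 1 for every such q.
g = 2: 2^20 ≡ 1 — hits 1, so not a primitive root.
g = 3: 3^20 ≡ 40; 3^8 ≡ 1 — hits 1, so not a primitive root.
g = 4: 4^20 ≡ 1 — hits 1, so not a primitive root.
g = 5: 5^20 ≡ 1 — hits 1, so not a primitive root.
g = 6: 6^20 ≡ 40; 6^8 ≡ 10 — none is 1, so 6 is a primitive root.
The smallest primitive root modulo 41 is 6.

6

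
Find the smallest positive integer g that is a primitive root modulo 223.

φ(223) = 223 − 1 = 222 = 2 · 3 · 37.
Test candidates g = 2, 3, … against the prime factors q ∈ {2, 3, 37} of φ(223): g is a generator iff g^(222/q) ≢ 1 for every such q.
g = 2: 2^111 ≡ 1 — hits 1, so not a primitive root.
g = 3: 3^111 ≡ 222; 3^74 ≡ 183; 3^6 ≡ 60 — none is 1, so 3 is a primitive root.
So 3 is the smallest generator of (Z/223Z)^×.

3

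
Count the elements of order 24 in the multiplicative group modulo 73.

φ(73) = 73 − 1 = 72 = 2^3 · 3^2.
(Z/73Z)^× is cyclic (|G| = 72); a cyclic group of order m has exactly φ(d) elements of each order d | m, and none otherwise.
24 = 2^3 · 3 divides 72, and φ(24) = 8.

8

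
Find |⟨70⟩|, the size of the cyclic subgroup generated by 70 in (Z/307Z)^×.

By Lagrange's theorem, ord_307(70) divides φ(307) = 307 − 1 = 306 = 2 · 3^2 · 17.
Divisors of 306: 1, 2, 3, 6, 9, 17, 18, 34, 51, 102, 153, 306.
Evaluate successive powers at the divisors of 306:
70^1 ≡ 70 (mod 307)
70^2 ≡ 295 (mod 307)
70^3 ≡ 81 (mod 307)
70^6 ≡ 114 (mod 307)
70^9 ≡ 24 (mod 307)
70^17 ≡ 17 (mod 307)
70^18 ≡ 269 (mod 307)
70^34 ≡ 289 (mod 307)
70^51 ≡ 1 (mod 307) ✓
The smallest such exponent is 51, so the order of 70 is 51.

51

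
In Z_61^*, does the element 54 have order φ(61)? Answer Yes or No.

φ(61) = 61 − 1 = 60 = 2^2 · 3 · 5.
An element g generates (Z/61Z)^× iff g^(60/q) ≢ 1 (mod 61) for each prime q ∈ {2, 3, 5}.
54^30 ≡ 60 (mod 61)  [q = 2: ≢ 1 ✓]
54^20 ≡ 47 (mod 61)  [q = 3: ≢ 1 ✓]
54^12 ≡ 34 (mod 61)  [q = 5: ≢ 1 ✓]
All checks pass, so 54 has order 60 and is a primitive root modulo 61.

Yes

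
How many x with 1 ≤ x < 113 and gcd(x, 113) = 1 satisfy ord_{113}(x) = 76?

0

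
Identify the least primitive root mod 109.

6

φ(109) = 109 − 1 = 108 = 2^2 · 3^3.
Test candidates g = 2, 3, … against the prime factors q ∈ {2, 3} of φ(109): g is a generator iff g^(108/q) ≢ 1 for every such q.
g = 2: 2^54 ≡ 108; 2^36 ≡ 1 — hits 1, so not a primitive root.
g = 3: 3^54 ≡ 1 — hits 1, so not a primitive root.
g = 4: 4^54 ≡ 1 — hits 1, so not a primitive root.
g = 5: 5^54 ≡ 1 — hits 1, so not a primitive root.
g = 6: 6^54 ≡ 108; 6^36 ≡ 63 — none is 1, so 6 is a primitive root.
The smallest primitive root modulo 109 is 6.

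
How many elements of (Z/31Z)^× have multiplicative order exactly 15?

8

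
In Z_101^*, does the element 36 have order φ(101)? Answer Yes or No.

φ(101) = 101 − 1 = 100 = 2^2 · 5^2.
It suffices to check that the order of 36 is not a proper divisor of 100: compute 36^(100/q) for q ∈ {2, 5}.
36^50 ≡ 1 (mod 101)  [q = 2: ≡ 1 ✗]
36^20 ≡ 1 (mod 101)  [q = 5: ≡ 1 ✗]
The check at q = 2 fails, so 36 generates a proper subgroup.

No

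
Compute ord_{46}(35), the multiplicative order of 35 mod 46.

11

Since 35 ∈ (Z/46Z)^×, its order divides φ(46) = φ(2)·φ(23) = 1·22 = 22 = 2 · 11.
Divisors of 22: 1, 2, 11, 22.
Compute 35^d (mod 46) for the divisors d until we hit 1:
35^1 ≡ 35
35^2 ≡ 29
35^11 ≡ 1
So ord_46(35) = 11.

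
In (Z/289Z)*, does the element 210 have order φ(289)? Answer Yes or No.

Yes

φ(289) = φ(17^2) = 17·(17−1) = 272 = 2^4 · 17.
Test 210^(272/q) mod 289 for each prime factor q of 272:
210^136 ≡ 288 (mod 289)  [q = 2: ≢ 1 ✓]
210^16 ≡ 69 (mod 289)  [q = 17: ≢ 1 ✓]
None equal 1, so ord_289(210) = 272: 210 is a primitive root.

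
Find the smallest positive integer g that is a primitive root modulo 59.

2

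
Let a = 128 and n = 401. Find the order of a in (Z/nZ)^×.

ord(128) | φ(401) = 401 − 1 = 400 = 2^4 · 5^2.
Divisors of 400: 1, 2, 4, 5, 8, 10, 16, 20, 25, 40, 50, 80, 100, 200, 400.
Evaluate successive powers at the divisors of 400:
128^1 ≡ 128
128^2 ≡ 344
128^4 ≡ 41
128^5 ≡ 35
128^8 ≡ 77
128^10 ≡ 22
128^16 ≡ 315
128^20 ≡ 83
128^25 ≡ 98
128^40 ≡ 72
128^50 ≡ 381
128^80 ≡ 372
128^100 ≡ 400
128^200 ≡ 1
So ord_401(128) = 200.

200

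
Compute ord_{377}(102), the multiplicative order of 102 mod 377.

84

The order of 102 must divide φ(377) = φ(13·29) = (13−1)·(29−1) = 12·28 = 336 = 2^4 · 3 · 7.
Divisors of 336: 1, 2, 3, 4, 6, 7, 8, 12, 14, 16, 21, 24, 28, 42, 48, 56, 84, 112, 168, 336.
Evaluate successive powers at the divisors of 336:
102^1 ≡ 102 (mod 377)
102^2 ≡ 225 (mod 377)
102^3 ≡ 330 (mod 377)
102^4 ≡ 107 (mod 377)
102^6 ≡ 324 (mod 377)
102^7 ≡ 249 (mod 377)
102^8 ≡ 139 (mod 377)
102^12 ≡ 170 (mod 377)
102^14 ≡ 173 (mod 377)
102^16 ≡ 94 (mod 377)
102^21 ≡ 99 (mod 377)
102^24 ≡ 248 (mod 377)
102^28 ≡ 146 (mod 377)
102^42 ≡ 376 (mod 377)
102^48 ≡ 53 (mod 377)
102^56 ≡ 204 (mod 377)
102^84 ≡ 1 (mod 377) ✓
The smallest such exponent is 84, so the order of 102 is 84.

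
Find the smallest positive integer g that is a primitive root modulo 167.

5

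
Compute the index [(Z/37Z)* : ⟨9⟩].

4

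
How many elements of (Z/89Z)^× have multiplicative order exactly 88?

40

φ(89) = 89 − 1 = 88 = 2^3 · 11.
(Z/89Z)^× is cyclic (|G| = 88); a cyclic group of order m has exactly φ(d) elements of each order d | m, and none otherwise.
88 = 2^3 · 11 divides 88, and φ(88) = 40.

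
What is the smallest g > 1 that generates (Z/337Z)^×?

φ(337) = 337 − 1 = 336 = 2^4 · 3 · 7.
g is a primitive root iff g^(336/q) ≢ 1 (mod 337) for each prime q ∈ {2, 3, 7}.
g = 2: 2^168 ≡ 1 — hits 1, so not a primitive root.
g = 3: 3^168 ≡ 1 — hits 1, so not a primitive root.
g = 4: 4^168 ≡ 1 — hits 1, so not a primitive root.
g = 5: 5^168 ≡ 336; 5^112 ≡ 1 — hits 1, so not a primitive root.
g = 6: 6^168 ≡ 1 — hits 1, so not a primitive root.
g = 7: 7^168 ≡ 1 — hits 1, so not a primitive root.
g = 8: 8^168 ≡ 1 — hits 1, so not a primitive root.
g = 9: 9^168 ≡ 1 — hits 1, so not a primitive root.
g = 10: 10^168 ≡ 336; 10^112 ≡ 128; 10^48 ≡ 175 — none is 1, so 10 is a primitive root.
So 10 is the smallest generator of (Z/337Z)^×.

10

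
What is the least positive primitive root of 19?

2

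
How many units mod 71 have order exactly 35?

24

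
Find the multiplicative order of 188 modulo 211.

5

ord(188) | φ(211) = 211 − 1 = 210 = 2 · 3 · 5 · 7.
Divisors of 210: 1, 2, 3, 5, 6, 7, 10, 14, 15, 21, 30, 35, 42, 70, 105, 210.
Check 188^d mod 211 for each divisor in increasing order:
188^1 ≡ 188 (mod 211)
188^2 ≡ 107 (mod 211)
188^3 ≡ 71 (mod 211)
188^5 ≡ 1 (mod 211) ✓
Hence ord(188) = 5.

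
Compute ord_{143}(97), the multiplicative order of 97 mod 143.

60

By Lagrange's theorem, ord_143(97) divides φ(143) = φ(11·13) = (11−1)·(13−1) = 10·12 = 120 = 2^3 · 3 · 5.
Divisors of 120: 1, 2, 3, 4, 5, 6, 8, 10, 12, 15, 20, 24, 30, 40, 60, 120.
Test each divisor d:
97^1 ≡ 97 (mod 143)
97^2 ≡ 114 (mod 143)
97^3 ≡ 47 (mod 143)
97^4 ≡ 126 (mod 143)
97^5 ≡ 67 (mod 143)
97^6 ≡ 64 (mod 143)
97^8 ≡ 3 (mod 143)
97^10 ≡ 56 (mod 143)
97^12 ≡ 92 (mod 143)
97^15 ≡ 34 (mod 143)
97^20 ≡ 133 (mod 143)
97^24 ≡ 27 (mod 143)
97^30 ≡ 12 (mod 143)
97^40 ≡ 100 (mod 143)
97^60 ≡ 1 (mod 143) ✓
Therefore the multiplicative order of 97 modulo 143 is 60.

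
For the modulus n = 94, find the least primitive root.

5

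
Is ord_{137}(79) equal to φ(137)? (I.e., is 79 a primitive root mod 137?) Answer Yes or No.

φ(137) = 137 − 1 = 136 = 2^3 · 17.
An element g generates (Z/137Z)^× iff g^(136/q) ≢ 1 (mod 137) for each prime q ∈ {2, 17}.
79^68 ≡ 136 (mod 137)  [q = 2: ≢ 1 ✓]
79^8 ≡ 73 (mod 137)  [q = 17: ≢ 1 ✓]
Every test exponent gives a nontrivial residue, hence 79 generates the full group.

Yes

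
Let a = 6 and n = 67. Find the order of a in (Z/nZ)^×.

33

By Lagrange's theorem, ord_67(6) divides φ(67) = 67 − 1 = 66 = 2 · 3 · 11.
Divisors of 66: 1, 2, 3, 6, 11, 22, 33, 66.
Test each divisor d:
6^1 ≡ 6 (mod 67)
6^2 ≡ 36 (mod 67)
6^3 ≡ 15 (mod 67)
6^6 ≡ 24 (mod 67)
6^11 ≡ 29 (mod 67)
6^22 ≡ 37 (mod 67)
6^33 ≡ 1 (mod 67) ✓
So ord_67(6) = 33.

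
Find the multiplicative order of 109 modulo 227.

By Lagrange's theorem, ord_227(109) divides φ(227) = 227 − 1 = 226 = 2 · 113.
Divisors of 226: 1, 2, 113, 226.
Test each divisor d:
109^1 ≡ 109 (mod 227)
109^2 ≡ 77 (mod 227)
109^113 ≡ 1 (mod 227) ✓
Therefore the multiplicative order of 109 modulo 227 is 113.

113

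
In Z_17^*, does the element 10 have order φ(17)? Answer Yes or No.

φ(17) = 17 − 1 = 16 = 2^4.
10 is a primitive root mod 17 iff 10^(φ(17)/q) ≢ 1 for every prime q | φ(17), i.e. q ∈ {2}.
10^8 ≡ 16 (mod 17)  [q = 2: ≢ 1 ✓]
None equal 1, so ord_17(10) = 16: 10 is a primitive root.

Yes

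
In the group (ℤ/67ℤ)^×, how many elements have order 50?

0

φ(67) = 67 − 1 = 66 = 2 · 3 · 11.
Since (Z/67Z)^× is cyclic of order 66, the number of elements of order d is φ(d) when d | 66 and 0 otherwise.
50 does not divide 66, so no element of (Z/67Z)^× has order 50.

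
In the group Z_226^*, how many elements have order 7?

φ(226) = φ(2)·φ(113) = 1·112 = 112 = 2^4 · 7.
In a cyclic group of order 112, there are φ(d) elements of order d for each divisor d of 112, and zero for non-divisors.
7 | 112, and φ(7) = 7 − 1 = 6.

6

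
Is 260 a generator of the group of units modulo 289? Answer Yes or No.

Yes

φ(289) = φ(17^2) = 17·(17−1) = 272 = 2^4 · 17.
An element g generates (Z/289Z)^× iff g^(272/q) ≢ 1 (mod 289) for each prime q ∈ {2, 17}.
260^136 ≡ 288 (mod 289)  [q = 2: ≢ 1 ✓]
260^16 ≡ 154 (mod 289)  [q = 17: ≢ 1 ✓]
None equal 1, so ord_289(260) = 272: 260 is a primitive root.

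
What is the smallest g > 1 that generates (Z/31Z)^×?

3

φ(31) = 31 − 1 = 30 = 2 · 3 · 5.
g is a primitive root iff g^(30/q) ≢ 1 (mod 31) for each prime q ∈ {2, 3, 5}.
g = 2: 2^15 ≡ 1 — hits 1, so not a primitive root.
g = 3: 3^15 ≡ 30; 3^10 ≡ 25; 3^6 ≡ 16 — none is 1, so 3 is a primitive root.
The smallest primitive root modulo 31 is 3.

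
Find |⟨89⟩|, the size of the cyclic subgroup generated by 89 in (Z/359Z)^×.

358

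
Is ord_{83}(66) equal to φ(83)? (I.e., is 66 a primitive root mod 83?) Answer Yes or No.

Yes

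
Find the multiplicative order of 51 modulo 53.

By Lagrange's theorem, ord_53(51) divides φ(53) = 53 − 1 = 52 = 2^2 · 13.
Divisors of 52: 1, 2, 4, 13, 26, 52.
Check 51^d mod 53 for each divisor in increasing order:
51^1 ≡ 51
51^2 ≡ 4
51^4 ≡ 16
51^13 ≡ 23
51^26 ≡ 52
51^52 ≡ 1
The smallest such exponent is 52, so the order of 51 is 52.

52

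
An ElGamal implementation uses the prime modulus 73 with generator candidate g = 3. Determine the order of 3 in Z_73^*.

The order of 3 must divide φ(73) = 73 − 1 = 72 = 2^3 · 3^2.
Divisors of 72: 1, 2, 3, 4, 6, 8, 9, 12, 18, 24, 36, 72.
Evaluate successive powers at the divisors of 72:
3^1 ≡ 3 (mod 73)
3^2 ≡ 9 (mod 73)
3^3 ≡ 27 (mod 73)
3^4 ≡ 8 (mod 73)
3^6 ≡ 72 (mod 73)
3^8 ≡ 64 (mod 73)
3^9 ≡ 46 (mod 73)
3^12 ≡ 1 (mod 73) ✓
The smallest such exponent is 12, so the order of 3 is 12.

12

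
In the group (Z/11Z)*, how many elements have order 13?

0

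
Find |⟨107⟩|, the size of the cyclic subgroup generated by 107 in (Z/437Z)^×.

66

ord(107) | φ(437) = φ(19·23) = (19−1)·(23−1) = 18·22 = 396 = 2^2 · 3^2 · 11.
Divisors of 396: 1, 2, 3, 4, 6, 9, 11, 12, 18, 22, 33, 36, 44, 66, 99, 132, 198, 396.
Compute 107^d (mod 437) for the divisors d until we hit 1:
107^1 ≡ 107 (mod 437)
107^2 ≡ 87 (mod 437)
107^3 ≡ 132 (mod 437)
107^4 ≡ 140 (mod 437)
107^6 ≡ 381 (mod 437)
107^9 ≡ 37 (mod 437)
107^11 ≡ 160 (mod 437)
107^12 ≡ 77 (mod 437)
107^18 ≡ 58 (mod 437)
107^22 ≡ 254 (mod 437)
107^33 ≡ 436 (mod 437)
107^36 ≡ 305 (mod 437)
107^44 ≡ 277 (mod 437)
107^66 ≡ 1 (mod 437) ✓
So ord_437(107) = 66.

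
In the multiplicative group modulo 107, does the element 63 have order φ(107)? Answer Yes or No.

Yes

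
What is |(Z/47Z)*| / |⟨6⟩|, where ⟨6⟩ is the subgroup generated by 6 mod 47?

By Lagrange's theorem, ord_47(6) divides φ(47) = 47 − 1 = 46 = 2 · 23.
Divisors of 46: 1, 2, 23, 46.
Evaluate successive powers at the divisors of 46:
6^1 ≡ 6
6^2 ≡ 36
6^23 ≡ 1
So ord_47(6) = 23, hence |⟨6⟩| = 23.
[(Z/47Z)^× : ⟨6⟩] = 46/23 = 2.

2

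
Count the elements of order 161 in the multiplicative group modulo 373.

φ(373) = 373 − 1 = 372 = 2^2 · 3 · 31.
(Z/373Z)^× is cyclic (|G| = 372); a cyclic group of order m has exactly φ(d) elements of each order d | m, and none otherwise.
161 does not divide 372, so no element of (Z/373Z)^× has order 161.

0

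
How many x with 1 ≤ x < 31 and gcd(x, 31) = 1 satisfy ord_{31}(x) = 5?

4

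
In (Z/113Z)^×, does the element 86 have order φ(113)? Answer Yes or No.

φ(113) = 113 − 1 = 112 = 2^4 · 7.
An element g generates (Z/113Z)^× iff g^(112/q) ≢ 1 (mod 113) for each prime q ∈ {2, 7}.
86^56 ≡ 112 (mod 113)  [q = 2: ≢ 1 ✓]
86^16 ≡ 16 (mod 113)  [q = 7: ≢ 1 ✓]
Every test exponent gives a nontrivial residue, hence 86 generates the full group.

Yes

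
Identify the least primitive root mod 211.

φ(211) = 211 − 1 = 210 = 2 · 3 · 5 · 7.
Test candidates g = 2, 3, … against the prime factors q ∈ {2, 3, 5, 7} of φ(211): g is a generator iff g^(210/q) ≢ 1 for every such q.
g = 2: 2^105 ≡ 210; 2^70 ≡ 196; 2^42 ≡ 107; 2^30 ≡ 171 — none is 1, so 2 is a primitive root.
So 2 is the smallest generator of (Z/211Z)^×.

2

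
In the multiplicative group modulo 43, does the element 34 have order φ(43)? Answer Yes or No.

Yes

φ(43) = 43 − 1 = 42 = 2 · 3 · 7.
34 is a primitive root mod 43 iff 34^(φ(43)/q) ≢ 1 for every prime q | φ(43), i.e. q ∈ {2, 3, 7}.
34^21 ≡ 42 (mod 43)  [q = 2: ≢ 1 ✓]
34^14 ≡ 6 (mod 43)  [q = 3: ≢ 1 ✓]
34^6 ≡ 4 (mod 43)  [q = 7: ≢ 1 ✓]
All checks pass, so 34 has order 42 and is a primitive root modulo 43.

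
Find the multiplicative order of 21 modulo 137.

136

Since 21 ∈ (Z/137Z)^×, its order divides φ(137) = 137 − 1 = 136 = 2^3 · 17.
Divisors of 136: 1, 2, 4, 8, 17, 34, 68, 136.
Evaluate successive powers at the divisors of 136:
21^1 ≡ 21
21^2 ≡ 30
21^4 ≡ 78
21^8 ≡ 56
21^17 ≡ 96
21^34 ≡ 37
21^68 ≡ 136
21^136 ≡ 1
Therefore the multiplicative order of 21 modulo 137 is 136.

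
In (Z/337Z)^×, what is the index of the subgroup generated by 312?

Since 312 ∈ (Z/337Z)^×, its order divides φ(337) = 337 − 1 = 336 = 2^4 · 3 · 7.
Divisors of 336: 1, 2, 3, 4, 6, 7, 8, 12, 14, 16, 21, 24, 28, 42, 48, 56, 84, 112, 168, 336.
Check 312^d mod 337 for each divisor in increasing order:
312^1 ≡ 312 (mod 337)
312^2 ≡ 288 (mod 337)
312^3 ≡ 214 (mod 337)
312^4 ≡ 42 (mod 337)
312^6 ≡ 301 (mod 337)
312^7 ≡ 226 (mod 337)
312^8 ≡ 79 (mod 337)
312^12 ≡ 285 (mod 337)
312^14 ≡ 189 (mod 337)
312^16 ≡ 175 (mod 337)
312^21 ≡ 252 (mod 337)
312^24 ≡ 8 (mod 337)
312^28 ≡ 336 (mod 337)
312^42 ≡ 148 (mod 337)
312^48 ≡ 64 (mod 337)
312^56 ≡ 1 (mod 337) ✓
The order of 312 is 56, so the subgroup it generates has 56 elements.
The index is φ(337) / ord(312) = 336 / 56 = 6.

6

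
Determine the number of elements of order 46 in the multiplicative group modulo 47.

22

φ(47) = 47 − 1 = 46 = 2 · 23.
In a cyclic group of order 46, there are φ(d) elements of order d for each divisor d of 46, and zero for non-divisors.
46 = 2 · 23 divides 46, and φ(46) = 22.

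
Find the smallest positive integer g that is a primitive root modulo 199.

3

φ(199) = 199 − 1 = 198 = 2 · 3^2 · 11.
g is a primitive root iff g^(198/q) ≢ 1 (mod 199) for each prime q ∈ {2, 3, 11}.
g = 2: 2^99 ≡ 1 — hits 1, so not a primitive root.
g = 3: 3^99 ≡ 198; 3^66 ≡ 106; 3^18 ≡ 125 — none is 1, so 3 is a primitive root.
Hence the least primitive root of 199 is 3.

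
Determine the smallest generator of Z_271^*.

φ(271) = 271 − 1 = 270 = 2 · 3^3 · 5.
Test candidates g = 2, 3, … against the prime factors q ∈ {2, 3, 5} of φ(271): g is a generator iff g^(270/q) ≢ 1 for every such q.
g = 2: 2^135 ≡ 1 — hits 1, so not a primitive root.
g = 3: 3^135 ≡ 270; 3^90 ≡ 1 — hits 1, so not a primitive root.
g = 4: 4^135 ≡ 1 — hits 1, so not a primitive root.
g = 5: 5^135 ≡ 1 — hits 1, so not a primitive root.
g = 6: 6^135 ≡ 270; 6^90 ≡ 242; 6^54 ≡ 10 — none is 1, so 6 is a primitive root.
Hence the least primitive root of 271 is 6.

6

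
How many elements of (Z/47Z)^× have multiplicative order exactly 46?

22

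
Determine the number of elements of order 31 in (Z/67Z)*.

0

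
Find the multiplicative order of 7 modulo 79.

Since 7 ∈ (Z/79Z)^×, its order divides φ(79) = 79 − 1 = 78 = 2 · 3 · 13.
Divisors of 78: 1, 2, 3, 6, 13, 26, 39, 78.
Compute 7^d (mod 79) for the divisors d until we hit 1:
7^1 ≡ 7 (mod 79)
7^2 ≡ 49 (mod 79)
7^3 ≡ 27 (mod 79)
7^6 ≡ 18 (mod 79)
7^13 ≡ 56 (mod 79)
7^26 ≡ 55 (mod 79)
7^39 ≡ 78 (mod 79)
7^78 ≡ 1 (mod 79) ✓
The smallest such exponent is 78, so the order of 7 is 78.

78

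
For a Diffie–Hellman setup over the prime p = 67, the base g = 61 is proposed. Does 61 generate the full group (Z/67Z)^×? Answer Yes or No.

Yes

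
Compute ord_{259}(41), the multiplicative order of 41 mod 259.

18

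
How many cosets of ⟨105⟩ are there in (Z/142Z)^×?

5

The order of 105 must divide φ(142) = φ(2)·φ(71) = 1·70 = 70 = 2 · 5 · 7.
Divisors of 70: 1, 2, 5, 7, 10, 14, 35, 70.
Compute 105^d (mod 142) for the divisors d until we hit 1:
105^1 ≡ 105
105^2 ≡ 91
105^5 ≡ 39
105^7 ≡ 141
105^10 ≡ 101
105^14 ≡ 1
The order of 105 is 14, so the subgroup it generates has 14 elements.
Index = |(Z/142Z)^×| / |⟨105⟩| = 70 / 14 = 5.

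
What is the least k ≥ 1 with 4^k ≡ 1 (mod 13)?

6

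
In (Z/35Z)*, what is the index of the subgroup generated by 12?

2

By Lagrange's theorem, ord_35(12) divides φ(35) = φ(5·7) = (5−1)·(7−1) = 4·6 = 24 = 2^3 · 3.
Divisors of 24: 1, 2, 3, 4, 6, 8, 12, 24.
Evaluate successive powers at the divisors of 24:
12^1 ≡ 12
12^2 ≡ 4
12^3 ≡ 13
12^4 ≡ 16
12^6 ≡ 29
12^8 ≡ 11
12^12 ≡ 1
So ord_35(12) = 12, hence |⟨12⟩| = 12.
The index is φ(35) / ord(12) = 24 / 12 = 2.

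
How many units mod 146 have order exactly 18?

φ(146) = φ(2)·φ(73) = 1·72 = 72 = 2^3 · 3^2.
In a cyclic group of order 72, there are φ(d) elements of order d for each divisor d of 72, and zero for non-divisors.
18 = 2 · 3^2 divides 72, and φ(18) = 6.

6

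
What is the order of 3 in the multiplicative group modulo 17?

By Lagrange's theorem, ord_17(3) divides φ(17) = 17 − 1 = 16 = 2^4.
Divisors of 16: 1, 2, 4, 8, 16.
Check 3^d mod 17 for each divisor in increasing order:
3^1 ≡ 3
3^2 ≡ 9
3^4 ≡ 13
3^8 ≡ 16
3^16 ≡ 1
Therefore the multiplicative order of 3 modulo 17 is 16.

16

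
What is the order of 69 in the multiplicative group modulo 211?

ord(69) | φ(211) = 211 − 1 = 210 = 2 · 3 · 5 · 7.
Divisors of 210: 1, 2, 3, 5, 6, 7, 10, 14, 15, 21, 30, 35, 42, 70, 105, 210.
Compute 69^d (mod 211) for the divisors d until we hit 1:
69^1 ≡ 69
69^2 ≡ 119
69^3 ≡ 193
69^5 ≡ 179
69^6 ≡ 113
69^7 ≡ 201
69^10 ≡ 180
69^14 ≡ 100
69^15 ≡ 148
69^21 ≡ 55
69^30 ≡ 171
69^35 ≡ 14
69^42 ≡ 71
69^70 ≡ 196
69^105 ≡ 1
The smallest such exponent is 105, so the order of 69 is 105.

105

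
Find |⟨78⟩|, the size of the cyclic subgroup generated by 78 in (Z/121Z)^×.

11

The order of 78 must divide φ(121) = φ(11^2) = 11·(11−1) = 110 = 2 · 5 · 11.
Divisors of 110: 1, 2, 5, 10, 11, 22, 55, 110.
Compute 78^d (mod 121) for the divisors d until we hit 1:
78^1 ≡ 78 (mod 121)
78^2 ≡ 34 (mod 121)
78^5 ≡ 23 (mod 121)
78^10 ≡ 45 (mod 121)
78^11 ≡ 1 (mod 121) ✓
The smallest such exponent is 11, so the order of 78 is 11.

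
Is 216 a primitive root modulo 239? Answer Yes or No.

No

φ(239) = 239 − 1 = 238 = 2 · 7 · 17.
An element g generates (Z/239Z)^× iff g^(238/q) ≢ 1 (mod 239) for each prime q ∈ {2, 7, 17}.
216^119 ≡ 1 (mod 239)  [q = 2: ≡ 1 ✗]
216^34 ≡ 1 (mod 239)  [q = 7: ≡ 1 ✗]
216^14 ≡ 163 (mod 239)  [q = 17: ≢ 1 ✓]
216^119 ≡ 1 shows ord(216) | 119, strictly less than φ(239); not a primitive root.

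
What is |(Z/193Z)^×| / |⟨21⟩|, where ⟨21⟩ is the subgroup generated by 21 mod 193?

By Lagrange's theorem, ord_193(21) divides φ(193) = 193 − 1 = 192 = 2^6 · 3.
Divisors of 192: 1, 2, 3, 4, 6, 8, 12, 16, 24, 32, 48, 64, 96, 192.
Test each divisor d:
21^1 ≡ 21 (mod 193)
21^2 ≡ 55 (mod 193)
21^3 ≡ 190 (mod 193)
21^4 ≡ 130 (mod 193)
21^6 ≡ 9 (mod 193)
21^8 ≡ 109 (mod 193)
21^12 ≡ 81 (mod 193)
21^16 ≡ 108 (mod 193)
21^24 ≡ 192 (mod 193)
21^32 ≡ 84 (mod 193)
21^48 ≡ 1 (mod 193) ✓
Thus |⟨21⟩| = ord(21) = 48.
The index is φ(193) / ord(21) = 192 / 48 = 4.

4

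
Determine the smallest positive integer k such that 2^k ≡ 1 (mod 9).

ord(2) | φ(9) = φ(3^2) = 3·(3−1) = 6 = 2 · 3.
Divisors of 6: 1, 2, 3, 6.
Evaluate successive powers at the divisors of 6:
2^1 ≡ 2
2^2 ≡ 4
2^3 ≡ 8
2^6 ≡ 1
So ord_9(2) = 6.

6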